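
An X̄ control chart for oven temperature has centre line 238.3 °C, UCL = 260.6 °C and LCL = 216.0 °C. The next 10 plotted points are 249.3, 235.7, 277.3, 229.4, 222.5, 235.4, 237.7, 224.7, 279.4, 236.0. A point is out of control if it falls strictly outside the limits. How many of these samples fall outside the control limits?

2

Compare each point to [216.0, 260.6]: sample 3 = 277.3 > UCL; sample 9 = 279.4 > UCL.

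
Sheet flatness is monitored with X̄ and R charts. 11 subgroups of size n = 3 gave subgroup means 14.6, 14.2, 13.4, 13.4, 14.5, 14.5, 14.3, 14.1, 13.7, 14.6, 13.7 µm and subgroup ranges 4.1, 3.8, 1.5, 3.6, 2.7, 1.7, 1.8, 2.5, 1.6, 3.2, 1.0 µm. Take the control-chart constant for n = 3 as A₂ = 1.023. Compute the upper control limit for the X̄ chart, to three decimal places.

X̄̄ = (14.6 + 14.2 + 13.4 + 13.4 + 14.5 + 14.5 + 14.3 + 14.1 + 13.7 + 14.6 + 13.7) / 11 = 155.0000 / 11 = 14.0909
R̄ = (4.1 + 3.8 + 1.5 + 3.6 + 2.7 + 1.7 + 1.8 + 2.5 + 1.6 + 3.2 + 1.0) / 11 = 27.5000 / 11 = 2.5000
UCL = X̄̄ + A₂·R̄ = 14.0909 + 1.023 × 2.5000 = 16.6484

16.648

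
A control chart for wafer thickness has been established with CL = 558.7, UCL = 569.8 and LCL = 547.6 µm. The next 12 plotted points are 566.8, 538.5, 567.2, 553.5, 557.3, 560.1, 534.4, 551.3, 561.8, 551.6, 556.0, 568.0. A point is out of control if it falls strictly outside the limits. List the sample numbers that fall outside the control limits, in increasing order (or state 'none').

2, 7

Compare each point to [547.6, 569.8]: sample 2 = 538.5 < LCL; sample 7 = 534.4 < LCL.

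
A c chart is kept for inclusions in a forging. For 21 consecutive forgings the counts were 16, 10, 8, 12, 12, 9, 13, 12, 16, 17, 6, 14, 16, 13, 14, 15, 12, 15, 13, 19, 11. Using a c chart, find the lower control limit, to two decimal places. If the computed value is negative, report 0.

2.18

c̄ = (16 + 10 + 8 + 12 + 12 + 9 + 13 + 12 + 16 + 17 + 6 + 14 + 16 + 13 + 14 + 15 + 12 + 15 + 13 + 19 + 11) / 21 = 273 / 21 = 13.0000
LCL = c̄ − 3√c̄ = 13.0000 − 3 × 3.6056 = 2.1833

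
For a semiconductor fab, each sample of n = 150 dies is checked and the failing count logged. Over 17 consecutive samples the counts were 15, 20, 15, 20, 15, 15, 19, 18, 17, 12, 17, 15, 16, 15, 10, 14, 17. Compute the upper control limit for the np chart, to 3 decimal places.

p̄ = Σdᵢ / (k·n) = 270 / (17 × 150) = 0.10588
UCL = np̄ + 3·√(np̄(1−p̄)) = 15.8824 + 3 × √(15.8824×0.89412) = 15.8824 + 3 × 3.7684 = 27.1875

27.187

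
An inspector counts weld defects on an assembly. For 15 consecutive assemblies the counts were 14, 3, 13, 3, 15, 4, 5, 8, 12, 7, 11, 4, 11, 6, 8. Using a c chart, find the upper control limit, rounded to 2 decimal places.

c̄ = (14 + 3 + 13 + 3 + 15 + 4 + 5 + 8 + 12 + 7 + 11 + 4 + 11 + 6 + 8) / 15 = 124 / 15 = 8.2667
UCL = c̄ + 3√c̄ = 8.2667 + 3 × √8.2667 = 8.2667 + 3 × 2.8752 = 16.8922

16.89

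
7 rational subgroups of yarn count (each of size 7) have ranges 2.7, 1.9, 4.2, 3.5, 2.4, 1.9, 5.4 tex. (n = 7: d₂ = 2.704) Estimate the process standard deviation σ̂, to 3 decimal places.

1.162

R̄ = (2.7 + 1.9 + 4.2 + 3.5 + 2.4 + 1.9 + 5.4) / 7 = 3.1429
σ̂ = R̄ / d₂ = 3.1429 / 2.704 = 1.1623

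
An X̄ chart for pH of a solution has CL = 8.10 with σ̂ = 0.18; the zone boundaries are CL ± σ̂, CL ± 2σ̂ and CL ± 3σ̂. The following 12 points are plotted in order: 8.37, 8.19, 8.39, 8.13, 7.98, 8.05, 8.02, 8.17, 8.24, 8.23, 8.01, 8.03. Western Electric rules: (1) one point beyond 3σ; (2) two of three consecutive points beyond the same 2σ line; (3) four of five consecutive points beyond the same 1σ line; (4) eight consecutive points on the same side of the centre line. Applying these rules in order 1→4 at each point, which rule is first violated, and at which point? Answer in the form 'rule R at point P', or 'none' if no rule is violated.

none

Zone of each point (C = within 1σ̂, B = 1σ̂–2σ̂, A = 2σ̂–3σ̂, * = beyond 3σ̂; sign = side of CL): 1:+B, 2:+C, 3:+B, 4:+C, 5:-C, 6:-C, 7:-C, 8:+C, 9:+C, 10:+C, 11:-C, 12:-C
No rule fires across all 12 points.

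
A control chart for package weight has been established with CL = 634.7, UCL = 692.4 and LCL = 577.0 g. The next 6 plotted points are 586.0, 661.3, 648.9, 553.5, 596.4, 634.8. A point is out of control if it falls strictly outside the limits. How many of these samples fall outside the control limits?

Compare each point to [577.0, 692.4]: sample 4 = 553.5 < LCL.

1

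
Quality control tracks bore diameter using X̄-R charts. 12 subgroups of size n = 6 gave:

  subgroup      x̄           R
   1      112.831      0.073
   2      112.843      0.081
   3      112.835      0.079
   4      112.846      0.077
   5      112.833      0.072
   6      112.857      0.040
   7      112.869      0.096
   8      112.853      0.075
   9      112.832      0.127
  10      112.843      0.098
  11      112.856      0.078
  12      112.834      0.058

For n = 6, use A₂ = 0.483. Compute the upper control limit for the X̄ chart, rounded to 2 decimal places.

X̄̄ = (112.831 + 112.843 + 112.835 + 112.846 + 112.833 + 112.857 + 112.869 + 112.853 + 112.832 + 112.843 + 112.856 + 112.834) / 12 = 1354.1320 / 12 = 112.8443
R̄ = (0.073 + 0.081 + 0.079 + 0.077 + 0.072 + 0.040 + 0.096 + 0.075 + 0.127 + 0.098 + 0.078 + 0.058) / 12 = 0.9540 / 12 = 0.0795
UCL = X̄̄ + A₂·R̄ = 112.8443 + 0.483 × 0.0795 = 112.8827

112.88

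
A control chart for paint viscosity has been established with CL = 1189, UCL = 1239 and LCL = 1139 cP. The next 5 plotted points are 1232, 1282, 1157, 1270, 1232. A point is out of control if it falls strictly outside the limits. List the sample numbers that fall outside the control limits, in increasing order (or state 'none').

2, 4

Compare each point to [1139, 1239]: sample 2 = 1282 > UCL; sample 4 = 1270 > UCL.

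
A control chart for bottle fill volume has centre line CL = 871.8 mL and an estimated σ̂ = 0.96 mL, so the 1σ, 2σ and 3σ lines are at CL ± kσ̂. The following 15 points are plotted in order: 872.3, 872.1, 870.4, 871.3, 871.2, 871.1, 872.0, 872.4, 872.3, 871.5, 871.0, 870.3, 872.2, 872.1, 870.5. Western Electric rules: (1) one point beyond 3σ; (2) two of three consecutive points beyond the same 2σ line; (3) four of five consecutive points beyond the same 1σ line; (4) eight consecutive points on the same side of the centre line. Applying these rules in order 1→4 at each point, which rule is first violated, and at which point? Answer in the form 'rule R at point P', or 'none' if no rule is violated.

none

Zone of each point (C = within 1σ̂, B = 1σ̂–2σ̂, A = 2σ̂–3σ̂, * = beyond 3σ̂; sign = side of CL): 1:+C, 2:+C, 3:-B, 4:-C, 5:-C, 6:-C, 7:+C, 8:+C, 9:+C, 10:-C, 11:-C, 12:-B, 13:+C, 14:+C, 15:-B
No rule fires across all 15 points.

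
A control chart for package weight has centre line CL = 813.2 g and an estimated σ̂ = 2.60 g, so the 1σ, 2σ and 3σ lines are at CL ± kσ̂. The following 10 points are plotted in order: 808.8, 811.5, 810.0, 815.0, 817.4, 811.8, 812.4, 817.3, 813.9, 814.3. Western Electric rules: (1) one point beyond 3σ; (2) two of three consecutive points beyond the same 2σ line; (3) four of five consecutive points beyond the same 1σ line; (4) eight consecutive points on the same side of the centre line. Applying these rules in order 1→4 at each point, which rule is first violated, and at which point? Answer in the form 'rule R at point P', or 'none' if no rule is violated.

Zone of each point (C = within 1σ̂, B = 1σ̂–2σ̂, A = 2σ̂–3σ̂, * = beyond 3σ̂; sign = side of CL): 1:-B, 2:-C, 3:-B, 4:+C, 5:+B, 6:-C, 7:-C, 8:+B, 9:+C, 10:+C
No rule fires across all 10 points.

none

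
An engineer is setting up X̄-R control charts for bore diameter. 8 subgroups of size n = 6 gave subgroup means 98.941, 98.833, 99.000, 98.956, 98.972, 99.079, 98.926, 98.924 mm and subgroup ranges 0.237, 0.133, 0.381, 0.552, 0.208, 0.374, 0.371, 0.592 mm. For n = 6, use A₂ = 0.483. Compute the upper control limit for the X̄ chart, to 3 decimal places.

99.126

X̄̄ = (98.941 + 98.833 + 99.000 + 98.956 + 98.972 + 99.079 + 98.926 + 98.924) / 8 = 791.6310 / 8 = 98.9539
R̄ = (0.237 + 0.133 + 0.381 + 0.552 + 0.208 + 0.374 + 0.371 + 0.592) / 8 = 2.8480 / 8 = 0.3560
UCL = X̄̄ + A₂·R̄ = 98.9539 + 0.483 × 0.3560 = 99.1258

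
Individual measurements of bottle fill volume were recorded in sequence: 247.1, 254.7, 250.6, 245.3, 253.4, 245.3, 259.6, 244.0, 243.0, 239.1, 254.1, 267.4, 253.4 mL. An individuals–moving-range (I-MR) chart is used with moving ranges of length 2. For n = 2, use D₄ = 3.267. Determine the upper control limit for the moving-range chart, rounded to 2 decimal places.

30.03

Moving ranges: 7.6, 4.1, 5.3, 8.1, 8.1, 14.3, 15.6, 1.0, 3.9, 15.0, 13.3, 14.0; M̄R̄ = 110.3000 / 12 = 9.1917
UCL_MR = D₄·M̄R̄ = 3.267 × 9.1917 = 30.0292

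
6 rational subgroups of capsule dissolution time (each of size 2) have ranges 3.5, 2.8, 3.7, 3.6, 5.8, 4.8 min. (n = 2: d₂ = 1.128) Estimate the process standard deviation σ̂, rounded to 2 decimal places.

R̄ = (3.5 + 2.8 + 3.7 + 3.6 + 5.8 + 4.8) / 6 = 4.0333
σ̂ = R̄ / d₂ = 4.0333 / 1.128 = 3.5757

3.58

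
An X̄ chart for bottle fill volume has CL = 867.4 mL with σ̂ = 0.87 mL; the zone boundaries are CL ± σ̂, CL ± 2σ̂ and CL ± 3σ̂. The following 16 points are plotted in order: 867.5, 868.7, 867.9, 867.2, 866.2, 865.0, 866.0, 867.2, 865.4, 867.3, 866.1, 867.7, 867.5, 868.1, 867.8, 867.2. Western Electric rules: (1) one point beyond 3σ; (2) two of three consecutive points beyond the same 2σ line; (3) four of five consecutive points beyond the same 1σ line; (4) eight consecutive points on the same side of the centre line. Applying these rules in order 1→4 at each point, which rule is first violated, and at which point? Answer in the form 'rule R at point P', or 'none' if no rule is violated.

Zone of each point (C = within 1σ̂, B = 1σ̂–2σ̂, A = 2σ̂–3σ̂, * = beyond 3σ̂; sign = side of CL): 1:+C, 2:+B, 3:+C, 4:-C, 5:-B, 6:-A, 7:-B, 8:-C, 9:-A, 10:-C, 11:-B, 12:+C, 13:+C, 14:+C, 15:+C, 16:-C
Rule 3 (four of five consecutive points beyond the same 1σ limit) is satisfied at point 9.

rule 3 at point 9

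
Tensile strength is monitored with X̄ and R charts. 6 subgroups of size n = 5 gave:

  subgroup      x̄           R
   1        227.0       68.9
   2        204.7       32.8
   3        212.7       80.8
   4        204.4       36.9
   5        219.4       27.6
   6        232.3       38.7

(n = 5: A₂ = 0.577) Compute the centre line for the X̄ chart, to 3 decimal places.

216.750

X̄̄ = (227.0 + 204.7 + 212.7 + 204.4 + 219.4 + 232.3) / 6 = 1300.5000 / 6 = 216.7500
CL = X̄̄ = 216.7500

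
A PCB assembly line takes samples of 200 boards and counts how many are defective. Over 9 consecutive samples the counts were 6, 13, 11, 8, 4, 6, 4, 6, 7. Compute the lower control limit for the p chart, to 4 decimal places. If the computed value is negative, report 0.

0.0000

p̄ = Σdᵢ / (k·n) = 65 / (9 × 200) = 0.03611
LCL = p̄ − 3·√(p̄(1−p̄)/n) = 0.03611 − 3 × 0.01319 = -0.00347 → 0 (negative, so LCL = 0)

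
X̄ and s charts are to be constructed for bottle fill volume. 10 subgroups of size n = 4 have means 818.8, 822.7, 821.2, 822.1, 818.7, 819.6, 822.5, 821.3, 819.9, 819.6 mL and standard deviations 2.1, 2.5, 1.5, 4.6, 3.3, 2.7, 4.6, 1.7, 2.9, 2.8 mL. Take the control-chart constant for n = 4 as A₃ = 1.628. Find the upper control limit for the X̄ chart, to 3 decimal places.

X̄̄ = (818.8 + 822.7 + 821.2 + 822.1 + 818.7 + 819.6 + 822.5 + 821.3 + 819.9 + 819.6) / 10 = 820.6400
s̄ = (2.1 + 2.5 + 1.5 + 4.6 + 3.3 + 2.7 + 4.6 + 1.7 + 2.9 + 2.8) / 10 = 2.8700
UCL = X̄̄ + A₃·s̄ = 820.6400 + 1.628 × 2.8700 = 825.3124

825.312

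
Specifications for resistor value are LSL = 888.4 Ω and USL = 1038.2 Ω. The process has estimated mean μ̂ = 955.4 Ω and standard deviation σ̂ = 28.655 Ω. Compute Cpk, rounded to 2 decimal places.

Cpu = (USL − μ̂) / (3σ̂) = (1038.2 − 955.4) / (3 × 28.655) = 0.9632; Cpl = (μ̂ − LSL) / (3σ̂) = (955.4 − 888.4) / (3 × 28.655) = 0.7794; Cpk = min(Cpu, Cpl) = 0.7794

0.78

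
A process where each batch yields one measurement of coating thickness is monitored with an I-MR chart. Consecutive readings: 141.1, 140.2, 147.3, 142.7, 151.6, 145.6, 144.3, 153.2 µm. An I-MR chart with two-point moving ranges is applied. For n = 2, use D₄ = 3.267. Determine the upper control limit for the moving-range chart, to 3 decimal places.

Moving ranges: 0.9, 7.1, 4.6, 8.9, 6.0, 1.3, 8.9; M̄R̄ = 37.7000 / 7 = 5.3857
UCL_MR = D₄·M̄R̄ = 3.267 × 5.3857 = 17.5951

17.595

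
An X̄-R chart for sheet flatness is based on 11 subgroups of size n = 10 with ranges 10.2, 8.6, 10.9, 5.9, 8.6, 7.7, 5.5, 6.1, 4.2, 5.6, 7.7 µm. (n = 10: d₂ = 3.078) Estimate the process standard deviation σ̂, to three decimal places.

R̄ = (10.2 + 8.6 + 10.9 + 5.9 + 8.6 + 7.7 + 5.5 + 6.1 + 4.2 + 5.6 + 7.7) / 11 = 7.3636
σ̂ = R̄ / d₂ = 7.3636 / 3.078 = 2.3923

2.392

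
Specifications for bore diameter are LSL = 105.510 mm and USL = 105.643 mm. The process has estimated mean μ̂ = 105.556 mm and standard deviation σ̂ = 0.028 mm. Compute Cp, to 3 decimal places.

Cp = (USL − LSL) / (6σ̂) = (105.643 − 105.510) / (6 × 0.028) = 0.1330 / 0.1680 = 0.7917

0.792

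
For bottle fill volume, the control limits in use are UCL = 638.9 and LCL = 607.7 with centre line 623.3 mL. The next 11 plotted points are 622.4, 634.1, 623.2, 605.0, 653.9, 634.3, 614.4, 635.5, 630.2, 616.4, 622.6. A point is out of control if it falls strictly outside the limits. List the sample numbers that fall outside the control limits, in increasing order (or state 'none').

4, 5

Compare each point to [607.7, 638.9]: sample 4 = 605.0 < LCL; sample 5 = 653.9 > UCL.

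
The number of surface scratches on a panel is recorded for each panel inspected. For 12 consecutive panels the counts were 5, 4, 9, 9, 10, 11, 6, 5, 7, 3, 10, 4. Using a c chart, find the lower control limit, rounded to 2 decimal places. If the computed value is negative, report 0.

c̄ = (5 + 4 + 9 + 9 + 10 + 11 + 6 + 5 + 7 + 3 + 10 + 4) / 12 = 83 / 12 = 6.9167
LCL = c̄ − 3√c̄ = 6.9167 − 3 × 2.6300 = -0.9732 → 0 (cannot be negative)

0.00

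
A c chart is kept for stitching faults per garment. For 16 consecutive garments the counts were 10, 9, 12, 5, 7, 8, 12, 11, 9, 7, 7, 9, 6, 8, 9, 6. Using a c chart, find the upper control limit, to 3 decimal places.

17.152

c̄ = (10 + 9 + 12 + 5 + 7 + 8 + 12 + 11 + 9 + 7 + 7 + 9 + 6 + 8 + 9 + 6) / 16 = 135 / 16 = 8.4375
UCL = c̄ + 3√c̄ = 8.4375 + 3 × √8.4375 = 8.4375 + 3 × 2.9047 = 17.1517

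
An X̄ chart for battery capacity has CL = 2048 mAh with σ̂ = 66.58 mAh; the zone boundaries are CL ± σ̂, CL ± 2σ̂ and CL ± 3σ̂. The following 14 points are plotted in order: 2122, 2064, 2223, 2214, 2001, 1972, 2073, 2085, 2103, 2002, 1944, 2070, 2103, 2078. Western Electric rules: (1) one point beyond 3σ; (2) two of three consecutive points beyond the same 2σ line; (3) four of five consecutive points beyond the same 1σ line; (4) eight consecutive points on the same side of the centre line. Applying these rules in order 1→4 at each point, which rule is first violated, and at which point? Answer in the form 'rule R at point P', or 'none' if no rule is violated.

Zone of each point (C = within 1σ̂, B = 1σ̂–2σ̂, A = 2σ̂–3σ̂, * = beyond 3σ̂; sign = side of CL): 1:+B, 2:+C, 3:+A, 4:+A, 5:-C, 6:-B, 7:+C, 8:+C, 9:+C, 10:-C, 11:-B, 12:+C, 13:+C, 14:+C
Rule 2 (two of three consecutive points beyond the same 2σ limit) is satisfied at point 4.

rule 2 at point 4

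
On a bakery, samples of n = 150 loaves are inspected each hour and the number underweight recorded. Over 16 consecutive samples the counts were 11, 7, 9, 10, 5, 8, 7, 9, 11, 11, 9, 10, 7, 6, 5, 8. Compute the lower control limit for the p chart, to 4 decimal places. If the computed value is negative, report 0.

0.0000

p̄ = Σdᵢ / (k·n) = 133 / (16 × 150) = 0.05542
LCL = p̄ − 3·√(p̄(1−p̄)/n) = 0.05542 − 3 × 0.01868 = -0.00063 → 0 (negative, so LCL = 0)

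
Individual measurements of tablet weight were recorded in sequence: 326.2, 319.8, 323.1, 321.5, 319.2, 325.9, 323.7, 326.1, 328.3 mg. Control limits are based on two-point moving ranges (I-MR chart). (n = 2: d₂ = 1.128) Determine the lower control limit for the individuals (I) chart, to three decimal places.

314.746

X̄ = (326.2 + 319.8 + 323.1 + 321.5 + 319.2 + 325.9 + 323.7 + 326.1 + 328.3) / 9 = 323.7556
Moving ranges: 6.4, 3.3, 1.6, 2.3, 6.7, 2.2, 2.4, 2.2; M̄R̄ = 27.1000 / 8 = 3.3875
LCL = X̄ − 3·M̄R̄/d₂ = 323.7556 − 3 × 3.3875 / 1.128 = 314.7462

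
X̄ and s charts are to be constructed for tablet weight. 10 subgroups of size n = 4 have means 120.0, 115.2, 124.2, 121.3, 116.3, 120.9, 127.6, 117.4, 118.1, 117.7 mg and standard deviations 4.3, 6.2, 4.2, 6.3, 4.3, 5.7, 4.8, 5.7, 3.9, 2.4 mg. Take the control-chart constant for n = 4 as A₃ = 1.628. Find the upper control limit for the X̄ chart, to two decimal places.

127.65

X̄̄ = (120.0 + 115.2 + 124.2 + 121.3 + 116.3 + 120.9 + 127.6 + 117.4 + 118.1 + 117.7) / 10 = 119.8700
s̄ = (4.3 + 6.2 + 4.2 + 6.3 + 4.3 + 5.7 + 4.8 + 5.7 + 3.9 + 2.4) / 10 = 4.7800
UCL = X̄̄ + A₃·s̄ = 119.8700 + 1.628 × 4.7800 = 127.6518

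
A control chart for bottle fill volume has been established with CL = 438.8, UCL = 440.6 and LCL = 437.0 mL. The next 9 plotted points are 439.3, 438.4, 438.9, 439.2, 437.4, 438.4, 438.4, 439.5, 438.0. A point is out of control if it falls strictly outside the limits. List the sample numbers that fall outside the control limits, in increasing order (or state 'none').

All 9 points lie within [437.0, 440.6].

none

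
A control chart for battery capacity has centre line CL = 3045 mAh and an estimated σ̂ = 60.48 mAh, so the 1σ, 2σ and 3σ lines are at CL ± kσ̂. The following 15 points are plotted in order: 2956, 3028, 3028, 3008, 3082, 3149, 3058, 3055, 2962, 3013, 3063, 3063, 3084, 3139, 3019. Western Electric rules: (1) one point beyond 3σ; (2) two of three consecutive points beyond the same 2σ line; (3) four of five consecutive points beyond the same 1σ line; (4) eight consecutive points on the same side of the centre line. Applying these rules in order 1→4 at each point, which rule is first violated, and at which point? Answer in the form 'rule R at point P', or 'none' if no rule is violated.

none

Zone of each point (C = within 1σ̂, B = 1σ̂–2σ̂, A = 2σ̂–3σ̂, * = beyond 3σ̂; sign = side of CL): 1:-B, 2:-C, 3:-C, 4:-C, 5:+C, 6:+B, 7:+C, 8:+C, 9:-B, 10:-C, 11:+C, 12:+C, 13:+C, 14:+B, 15:-C
No rule fires across all 15 points.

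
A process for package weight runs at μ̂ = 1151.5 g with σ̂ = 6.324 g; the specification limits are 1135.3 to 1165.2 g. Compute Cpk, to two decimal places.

Cpu = (USL − μ̂) / (3σ̂) = (1165.2 − 1151.5) / (3 × 6.324) = 0.7221; Cpl = (μ̂ − LSL) / (3σ̂) = (1151.5 − 1135.3) / (3 × 6.324) = 0.8539; Cpk = min(Cpu, Cpl) = 0.7221

0.72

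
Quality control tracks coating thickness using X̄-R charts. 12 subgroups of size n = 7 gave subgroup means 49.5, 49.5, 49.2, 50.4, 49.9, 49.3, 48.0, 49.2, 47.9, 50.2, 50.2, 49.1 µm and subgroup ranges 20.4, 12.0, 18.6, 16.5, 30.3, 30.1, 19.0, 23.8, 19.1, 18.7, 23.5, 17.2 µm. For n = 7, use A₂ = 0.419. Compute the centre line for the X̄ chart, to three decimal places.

X̄̄ = (49.5 + 49.5 + 49.2 + 50.4 + 49.9 + 49.3 + 48.0 + 49.2 + 47.9 + 50.2 + 50.2 + 49.1) / 12 = 592.4000 / 12 = 49.3667
CL = X̄̄ = 49.3667

49.367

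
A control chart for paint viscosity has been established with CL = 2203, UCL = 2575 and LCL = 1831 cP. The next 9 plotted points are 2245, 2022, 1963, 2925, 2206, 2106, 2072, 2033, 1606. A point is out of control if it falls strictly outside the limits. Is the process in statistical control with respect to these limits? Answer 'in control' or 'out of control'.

Compare each point to [1831, 2575]: sample 4 = 2925 > UCL; sample 9 = 1606 < LCL.

out of control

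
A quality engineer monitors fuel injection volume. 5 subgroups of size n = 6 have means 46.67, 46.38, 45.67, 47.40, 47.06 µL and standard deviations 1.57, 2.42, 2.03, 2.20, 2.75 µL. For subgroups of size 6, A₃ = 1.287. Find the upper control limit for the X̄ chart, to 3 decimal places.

49.460

X̄̄ = (46.67 + 46.38 + 45.67 + 47.40 + 47.06) / 5 = 46.6360
s̄ = (1.57 + 2.42 + 2.03 + 2.20 + 2.75) / 5 = 2.1940
UCL = X̄̄ + A₃·s̄ = 46.6360 + 1.287 × 2.1940 = 49.4597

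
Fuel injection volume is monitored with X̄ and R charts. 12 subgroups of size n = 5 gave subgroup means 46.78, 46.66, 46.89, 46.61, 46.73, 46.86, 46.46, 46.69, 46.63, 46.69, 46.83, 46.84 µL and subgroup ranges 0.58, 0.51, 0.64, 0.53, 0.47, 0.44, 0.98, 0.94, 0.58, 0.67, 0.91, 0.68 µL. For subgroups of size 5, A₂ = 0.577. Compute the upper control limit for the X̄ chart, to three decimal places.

47.104

X̄̄ = (46.78 + 46.66 + 46.89 + 46.61 + 46.73 + 46.86 + 46.46 + 46.69 + 46.63 + 46.69 + 46.83 + 46.84) / 12 = 560.6700 / 12 = 46.7225
R̄ = (0.58 + 0.51 + 0.64 + 0.53 + 0.47 + 0.44 + 0.98 + 0.94 + 0.58 + 0.67 + 0.91 + 0.68) / 12 = 7.9300 / 12 = 0.6608
UCL = X̄̄ + A₂·R̄ = 46.7225 + 0.577 × 0.6608 = 47.1038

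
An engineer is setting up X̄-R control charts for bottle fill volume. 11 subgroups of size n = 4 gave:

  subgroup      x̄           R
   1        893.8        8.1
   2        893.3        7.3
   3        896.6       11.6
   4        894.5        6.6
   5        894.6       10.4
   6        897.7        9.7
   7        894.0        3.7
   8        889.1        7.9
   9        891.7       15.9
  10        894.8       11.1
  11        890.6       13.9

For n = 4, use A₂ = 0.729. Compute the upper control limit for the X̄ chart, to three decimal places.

X̄̄ = (893.8 + 893.3 + 896.6 + 894.5 + 894.6 + 897.7 + 894.0 + 889.1 + 891.7 + 894.8 + 890.6) / 11 = 9830.7000 / 11 = 893.7000
R̄ = (8.1 + 7.3 + 11.6 + 6.6 + 10.4 + 9.7 + 3.7 + 7.9 + 15.9 + 11.1 + 13.9) / 11 = 106.2000 / 11 = 9.6545
UCL = X̄̄ + A₂·R̄ = 893.7000 + 0.729 × 9.6545 = 900.7382

900.738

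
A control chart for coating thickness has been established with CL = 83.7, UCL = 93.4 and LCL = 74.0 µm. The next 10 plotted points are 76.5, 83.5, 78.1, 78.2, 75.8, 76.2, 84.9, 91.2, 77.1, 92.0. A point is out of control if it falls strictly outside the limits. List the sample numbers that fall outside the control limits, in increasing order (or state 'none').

none

All 10 points lie within [74.0, 93.4].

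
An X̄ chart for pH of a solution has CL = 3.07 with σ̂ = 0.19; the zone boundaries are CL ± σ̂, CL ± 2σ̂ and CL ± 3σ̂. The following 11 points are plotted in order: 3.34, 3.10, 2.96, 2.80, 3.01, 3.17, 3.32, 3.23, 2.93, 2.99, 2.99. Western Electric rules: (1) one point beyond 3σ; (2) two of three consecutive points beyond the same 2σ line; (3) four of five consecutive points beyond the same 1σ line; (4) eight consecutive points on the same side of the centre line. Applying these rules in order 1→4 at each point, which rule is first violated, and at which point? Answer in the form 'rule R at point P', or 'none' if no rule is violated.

none

Zone of each point (C = within 1σ̂, B = 1σ̂–2σ̂, A = 2σ̂–3σ̂, * = beyond 3σ̂; sign = side of CL): 1:+B, 2:+C, 3:-C, 4:-B, 5:-C, 6:+C, 7:+B, 8:+C, 9:-C, 10:-C, 11:-C
No rule fires across all 11 points.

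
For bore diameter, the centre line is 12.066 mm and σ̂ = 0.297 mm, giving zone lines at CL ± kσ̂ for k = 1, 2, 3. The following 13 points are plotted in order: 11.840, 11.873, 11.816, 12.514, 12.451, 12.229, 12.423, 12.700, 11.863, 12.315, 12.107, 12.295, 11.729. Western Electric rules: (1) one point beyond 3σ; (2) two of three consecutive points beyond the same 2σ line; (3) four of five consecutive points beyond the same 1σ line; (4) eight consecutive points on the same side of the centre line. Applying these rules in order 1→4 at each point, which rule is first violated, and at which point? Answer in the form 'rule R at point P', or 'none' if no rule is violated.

rule 3 at point 8

Zone of each point (C = within 1σ̂, B = 1σ̂–2σ̂, A = 2σ̂–3σ̂, * = beyond 3σ̂; sign = side of CL): 1:-C, 2:-C, 3:-C, 4:+B, 5:+B, 6:+C, 7:+B, 8:+A, 9:-C, 10:+C, 11:+C, 12:+C, 13:-B
Rule 3 (four of five consecutive points beyond the same 1σ limit) is satisfied at point 8.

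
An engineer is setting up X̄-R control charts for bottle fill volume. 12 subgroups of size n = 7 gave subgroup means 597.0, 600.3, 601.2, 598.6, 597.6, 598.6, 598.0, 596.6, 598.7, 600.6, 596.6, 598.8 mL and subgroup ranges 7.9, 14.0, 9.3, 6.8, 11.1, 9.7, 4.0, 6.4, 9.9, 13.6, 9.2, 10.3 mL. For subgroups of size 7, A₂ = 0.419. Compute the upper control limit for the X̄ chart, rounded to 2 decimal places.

602.47

X̄̄ = (597.0 + 600.3 + 601.2 + 598.6 + 597.6 + 598.6 + 598.0 + 596.6 + 598.7 + 600.6 + 596.6 + 598.8) / 12 = 7182.6000 / 12 = 598.5500
R̄ = (7.9 + 14.0 + 9.3 + 6.8 + 11.1 + 9.7 + 4.0 + 6.4 + 9.9 + 13.6 + 9.2 + 10.3) / 12 = 112.2000 / 12 = 9.3500
UCL = X̄̄ + A₂·R̄ = 598.5500 + 0.419 × 9.3500 = 602.4677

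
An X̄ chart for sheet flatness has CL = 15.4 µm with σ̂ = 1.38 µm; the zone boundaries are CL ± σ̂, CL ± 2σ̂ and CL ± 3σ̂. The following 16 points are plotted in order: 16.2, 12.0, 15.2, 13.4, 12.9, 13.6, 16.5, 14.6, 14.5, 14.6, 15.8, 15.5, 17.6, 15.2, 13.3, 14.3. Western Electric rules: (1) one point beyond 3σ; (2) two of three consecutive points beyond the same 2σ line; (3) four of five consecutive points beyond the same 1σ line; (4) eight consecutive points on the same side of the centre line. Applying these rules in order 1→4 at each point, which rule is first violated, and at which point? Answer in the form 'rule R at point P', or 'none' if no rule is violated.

rule 3 at point 6

Zone of each point (C = within 1σ̂, B = 1σ̂–2σ̂, A = 2σ̂–3σ̂, * = beyond 3σ̂; sign = side of CL): 1:+C, 2:-A, 3:-C, 4:-B, 5:-B, 6:-B, 7:+C, 8:-C, 9:-C, 10:-C, 11:+C, 12:+C, 13:+B, 14:-C, 15:-B, 16:-C
Rule 3 (four of five consecutive points beyond the same 1σ limit) is satisfied at point 6.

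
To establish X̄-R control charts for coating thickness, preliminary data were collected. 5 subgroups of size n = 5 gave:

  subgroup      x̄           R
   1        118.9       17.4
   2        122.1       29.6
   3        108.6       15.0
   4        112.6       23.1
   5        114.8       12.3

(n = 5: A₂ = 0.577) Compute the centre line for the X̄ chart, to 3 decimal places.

115.400

X̄̄ = (118.9 + 122.1 + 108.6 + 112.6 + 114.8) / 5 = 577.0000 / 5 = 115.4000
CL = X̄̄ = 115.4000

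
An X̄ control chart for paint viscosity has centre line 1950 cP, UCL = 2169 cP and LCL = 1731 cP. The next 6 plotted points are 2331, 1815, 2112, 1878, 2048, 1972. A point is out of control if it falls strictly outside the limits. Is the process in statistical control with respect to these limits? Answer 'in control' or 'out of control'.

Compare each point to [1731, 2169]: sample 1 = 2331 > UCL.

out of control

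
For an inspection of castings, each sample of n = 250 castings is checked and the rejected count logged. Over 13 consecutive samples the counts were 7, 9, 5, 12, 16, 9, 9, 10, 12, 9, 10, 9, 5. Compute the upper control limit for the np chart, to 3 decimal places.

p̄ = Σdᵢ / (k·n) = 122 / (13 × 250) = 0.03754
UCL = np̄ + 3·√(np̄(1−p̄)) = 9.3846 + 3 × √(9.3846×0.96246) = 9.3846 + 3 × 3.0054 = 18.4008

18.401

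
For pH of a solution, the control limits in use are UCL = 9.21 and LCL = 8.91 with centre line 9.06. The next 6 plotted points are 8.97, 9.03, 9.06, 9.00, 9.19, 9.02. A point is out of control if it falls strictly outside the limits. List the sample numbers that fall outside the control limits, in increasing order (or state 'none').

All 6 points lie within [8.91, 9.21].

none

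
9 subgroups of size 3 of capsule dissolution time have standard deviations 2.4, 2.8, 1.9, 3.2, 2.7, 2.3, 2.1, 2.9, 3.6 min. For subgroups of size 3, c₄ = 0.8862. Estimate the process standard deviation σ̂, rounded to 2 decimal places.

s̄ = (2.4 + 2.8 + 1.9 + 3.2 + 2.7 + 2.3 + 2.1 + 2.9 + 3.6) / 9 = 2.6556
σ̂ = s̄ / c₄ = 2.6556 / 0.8862 = 2.9966

3.00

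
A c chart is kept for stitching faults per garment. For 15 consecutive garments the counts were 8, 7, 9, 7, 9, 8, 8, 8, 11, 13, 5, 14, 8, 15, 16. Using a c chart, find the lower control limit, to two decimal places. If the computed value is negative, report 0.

c̄ = (8 + 7 + 9 + 7 + 9 + 8 + 8 + 8 + 11 + 13 + 5 + 14 + 8 + 15 + 16) / 15 = 146 / 15 = 9.7333
LCL = c̄ − 3√c̄ = 9.7333 − 3 × 3.1198 = 0.3738

0.37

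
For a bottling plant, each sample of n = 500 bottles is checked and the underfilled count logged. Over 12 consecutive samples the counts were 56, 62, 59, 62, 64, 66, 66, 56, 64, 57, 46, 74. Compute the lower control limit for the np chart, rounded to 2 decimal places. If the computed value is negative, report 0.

p̄ = Σdᵢ / (k·n) = 732 / (12 × 500) = 0.12200
LCL = np̄ − 3·√(np̄(1−p̄)) = 61.0000 − 3 × 7.3183 = 39.0450

39.05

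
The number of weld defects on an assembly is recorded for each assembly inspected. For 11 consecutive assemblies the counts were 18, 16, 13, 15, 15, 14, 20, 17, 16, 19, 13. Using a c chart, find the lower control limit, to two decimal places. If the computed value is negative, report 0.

4.00

c̄ = (18 + 16 + 13 + 15 + 15 + 14 + 20 + 17 + 16 + 19 + 13) / 11 = 176 / 11 = 16.0000
LCL = c̄ − 3√c̄ = 16.0000 − 3 × 4.0000 = 4.0000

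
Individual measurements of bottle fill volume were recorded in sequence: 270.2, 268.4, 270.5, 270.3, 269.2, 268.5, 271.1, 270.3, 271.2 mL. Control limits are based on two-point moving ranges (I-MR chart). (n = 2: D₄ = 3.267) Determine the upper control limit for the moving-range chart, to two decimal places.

4.17

Moving ranges: 1.8, 2.1, 0.2, 1.1, 0.7, 2.6, 0.8, 0.9; M̄R̄ = 10.2000 / 8 = 1.2750
UCL_MR = D₄·M̄R̄ = 3.267 × 1.2750 = 4.1654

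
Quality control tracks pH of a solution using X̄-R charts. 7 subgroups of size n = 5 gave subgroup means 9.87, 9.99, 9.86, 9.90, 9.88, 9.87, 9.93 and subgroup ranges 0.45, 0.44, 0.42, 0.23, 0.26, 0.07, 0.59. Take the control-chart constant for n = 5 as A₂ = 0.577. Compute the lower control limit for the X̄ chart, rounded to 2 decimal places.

X̄̄ = (9.87 + 9.99 + 9.86 + 9.90 + 9.88 + 9.87 + 9.93) / 7 = 69.3000 / 7 = 9.9000
R̄ = (0.45 + 0.44 + 0.42 + 0.23 + 0.26 + 0.07 + 0.59) / 7 = 2.4600 / 7 = 0.3514
LCL = X̄̄ − A₂·R̄ = 9.9000 − 0.577 × 0.3514 = 9.6972

9.70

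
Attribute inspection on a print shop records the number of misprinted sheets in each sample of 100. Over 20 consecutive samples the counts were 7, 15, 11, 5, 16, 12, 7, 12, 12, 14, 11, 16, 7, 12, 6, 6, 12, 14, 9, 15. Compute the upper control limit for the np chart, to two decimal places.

p̄ = Σdᵢ / (k·n) = 219 / (20 × 100) = 0.10950
UCL = np̄ + 3·√(np̄(1−p̄)) = 10.9500 + 3 × √(10.9500×0.89050) = 10.9500 + 3 × 3.1227 = 20.3180

20.32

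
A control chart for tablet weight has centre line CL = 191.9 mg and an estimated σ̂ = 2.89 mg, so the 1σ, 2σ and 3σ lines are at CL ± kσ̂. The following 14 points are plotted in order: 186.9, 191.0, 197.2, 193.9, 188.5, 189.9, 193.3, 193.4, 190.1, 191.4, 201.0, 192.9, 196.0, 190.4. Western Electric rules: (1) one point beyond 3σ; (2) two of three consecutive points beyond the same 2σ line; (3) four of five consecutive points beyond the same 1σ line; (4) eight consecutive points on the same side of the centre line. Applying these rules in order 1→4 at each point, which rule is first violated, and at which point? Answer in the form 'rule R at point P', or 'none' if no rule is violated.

rule 1 at point 11

Zone of each point (C = within 1σ̂, B = 1σ̂–2σ̂, A = 2σ̂–3σ̂, * = beyond 3σ̂; sign = side of CL): 1:-B, 2:-C, 3:+B, 4:+C, 5:-B, 6:-C, 7:+C, 8:+C, 9:-C, 10:-C, 11:+*, 12:+C, 13:+B, 14:-C
Rule 1 (one point beyond the 3σ limits) is satisfied at point 11.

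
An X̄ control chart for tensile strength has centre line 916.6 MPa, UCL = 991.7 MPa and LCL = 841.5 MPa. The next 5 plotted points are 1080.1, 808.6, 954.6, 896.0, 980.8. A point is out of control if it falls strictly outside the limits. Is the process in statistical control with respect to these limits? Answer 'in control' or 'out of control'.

Compare each point to [841.5, 991.7]: sample 1 = 1080.1 > UCL; sample 2 = 808.6 < LCL.

out of control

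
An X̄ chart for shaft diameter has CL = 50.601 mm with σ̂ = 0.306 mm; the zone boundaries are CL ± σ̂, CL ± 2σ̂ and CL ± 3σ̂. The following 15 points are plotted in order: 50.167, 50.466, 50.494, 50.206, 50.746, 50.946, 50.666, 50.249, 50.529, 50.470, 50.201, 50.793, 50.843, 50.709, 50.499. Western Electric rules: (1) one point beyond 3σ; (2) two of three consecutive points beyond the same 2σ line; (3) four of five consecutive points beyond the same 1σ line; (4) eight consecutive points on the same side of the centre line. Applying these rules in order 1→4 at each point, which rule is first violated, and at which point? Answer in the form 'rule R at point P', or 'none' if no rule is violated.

none

Zone of each point (C = within 1σ̂, B = 1σ̂–2σ̂, A = 2σ̂–3σ̂, * = beyond 3σ̂; sign = side of CL): 1:-B, 2:-C, 3:-C, 4:-B, 5:+C, 6:+B, 7:+C, 8:-B, 9:-C, 10:-C, 11:-B, 12:+C, 13:+C, 14:+C, 15:-C
No rule fires across all 15 points.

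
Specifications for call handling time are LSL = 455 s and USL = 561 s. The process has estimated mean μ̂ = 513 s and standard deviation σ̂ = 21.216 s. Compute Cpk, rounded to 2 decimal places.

Cpu = (USL − μ̂) / (3σ̂) = (561 − 513) / (3 × 21.216) = 0.7541; Cpl = (μ̂ − LSL) / (3σ̂) = (513 − 455) / (3 × 21.216) = 0.9113; Cpk = min(Cpu, Cpl) = 0.7541

0.75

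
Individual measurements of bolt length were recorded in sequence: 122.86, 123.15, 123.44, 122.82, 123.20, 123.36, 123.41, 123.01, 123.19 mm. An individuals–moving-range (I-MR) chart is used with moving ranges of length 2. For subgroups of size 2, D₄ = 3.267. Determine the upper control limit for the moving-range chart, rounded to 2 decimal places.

Moving ranges: 0.29, 0.29, 0.62, 0.38, 0.16, 0.05, 0.40, 0.18; M̄R̄ = 2.3700 / 8 = 0.2963
UCL_MR = D₄·M̄R̄ = 3.267 × 0.2963 = 0.9678

0.97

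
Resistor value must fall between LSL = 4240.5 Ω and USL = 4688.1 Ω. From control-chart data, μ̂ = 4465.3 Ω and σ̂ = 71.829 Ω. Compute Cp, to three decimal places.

Cp = (USL − LSL) / (6σ̂) = (4688.1 − 4240.5) / (6 × 71.829) = 447.6000 / 430.9740 = 1.0386

1.039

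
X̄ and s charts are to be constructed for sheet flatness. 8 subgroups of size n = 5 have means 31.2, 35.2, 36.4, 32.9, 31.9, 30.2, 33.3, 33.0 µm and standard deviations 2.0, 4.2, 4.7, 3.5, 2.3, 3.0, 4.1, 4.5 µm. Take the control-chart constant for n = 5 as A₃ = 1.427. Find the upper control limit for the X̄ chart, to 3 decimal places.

X̄̄ = (31.2 + 35.2 + 36.4 + 32.9 + 31.9 + 30.2 + 33.3 + 33.0) / 8 = 33.0125
s̄ = (2.0 + 4.2 + 4.7 + 3.5 + 2.3 + 3.0 + 4.1 + 4.5) / 8 = 3.5375
UCL = X̄̄ + A₃·s̄ = 33.0125 + 1.427 × 3.5375 = 38.0605

38.061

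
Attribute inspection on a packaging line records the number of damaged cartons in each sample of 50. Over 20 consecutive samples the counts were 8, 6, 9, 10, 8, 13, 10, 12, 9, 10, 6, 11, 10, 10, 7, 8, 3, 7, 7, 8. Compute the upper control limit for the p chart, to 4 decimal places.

0.3321

p̄ = Σdᵢ / (k·n) = 172 / (20 × 50) = 0.17200
UCL = p̄ + 3·√(p̄(1−p̄)/n) = 0.17200 + 3 × √(0.17200×0.82800/50) = 0.17200 + 3 × 0.05337 = 0.33211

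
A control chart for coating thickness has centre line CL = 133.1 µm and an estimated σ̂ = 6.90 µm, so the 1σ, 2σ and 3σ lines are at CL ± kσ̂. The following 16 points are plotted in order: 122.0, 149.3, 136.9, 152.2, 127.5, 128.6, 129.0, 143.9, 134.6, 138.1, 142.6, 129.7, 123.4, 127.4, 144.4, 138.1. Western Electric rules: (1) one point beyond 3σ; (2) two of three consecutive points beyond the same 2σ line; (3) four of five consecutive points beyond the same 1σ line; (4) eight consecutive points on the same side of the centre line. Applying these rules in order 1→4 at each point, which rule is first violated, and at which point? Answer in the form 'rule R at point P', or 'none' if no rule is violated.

Zone of each point (C = within 1σ̂, B = 1σ̂–2σ̂, A = 2σ̂–3σ̂, * = beyond 3σ̂; sign = side of CL): 1:-B, 2:+A, 3:+C, 4:+A, 5:-C, 6:-C, 7:-C, 8:+B, 9:+C, 10:+C, 11:+B, 12:-C, 13:-B, 14:-C, 15:+B, 16:+C
Rule 2 (two of three consecutive points beyond the same 2σ limit) is satisfied at point 4.

rule 2 at point 4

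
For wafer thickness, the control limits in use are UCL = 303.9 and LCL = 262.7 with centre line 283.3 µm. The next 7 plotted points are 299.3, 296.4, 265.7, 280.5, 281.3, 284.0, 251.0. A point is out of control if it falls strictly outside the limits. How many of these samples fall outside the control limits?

Compare each point to [262.7, 303.9]: sample 7 = 251.0 < LCL.

1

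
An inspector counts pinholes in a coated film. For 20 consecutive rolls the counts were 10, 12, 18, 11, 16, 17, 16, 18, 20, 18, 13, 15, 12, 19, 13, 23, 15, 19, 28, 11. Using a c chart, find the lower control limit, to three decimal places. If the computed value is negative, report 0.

4.125

c̄ = (10 + 12 + 18 + 11 + 16 + 17 + 16 + 18 + 20 + 18 + 13 + 15 + 12 + 19 + 13 + 23 + 15 + 19 + 28 + 11) / 20 = 324 / 20 = 16.2000
LCL = c̄ − 3√c̄ = 16.2000 − 3 × 4.0249 = 4.1252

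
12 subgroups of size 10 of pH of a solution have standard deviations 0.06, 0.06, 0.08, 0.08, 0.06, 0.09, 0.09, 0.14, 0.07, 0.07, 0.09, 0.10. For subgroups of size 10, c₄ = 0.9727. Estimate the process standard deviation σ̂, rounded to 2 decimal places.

s̄ = (0.06 + 0.06 + 0.08 + 0.08 + 0.06 + 0.09 + 0.09 + 0.14 + 0.07 + 0.07 + 0.09 + 0.10) / 12 = 0.0825
σ̂ = s̄ / c₄ = 0.0825 / 0.9727 = 0.0848

0.08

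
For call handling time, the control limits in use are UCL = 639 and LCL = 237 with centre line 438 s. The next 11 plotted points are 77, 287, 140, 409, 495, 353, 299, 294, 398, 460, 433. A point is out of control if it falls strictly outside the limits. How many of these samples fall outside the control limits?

2

Compare each point to [237, 639]: sample 1 = 77 < LCL; sample 3 = 140 < LCL.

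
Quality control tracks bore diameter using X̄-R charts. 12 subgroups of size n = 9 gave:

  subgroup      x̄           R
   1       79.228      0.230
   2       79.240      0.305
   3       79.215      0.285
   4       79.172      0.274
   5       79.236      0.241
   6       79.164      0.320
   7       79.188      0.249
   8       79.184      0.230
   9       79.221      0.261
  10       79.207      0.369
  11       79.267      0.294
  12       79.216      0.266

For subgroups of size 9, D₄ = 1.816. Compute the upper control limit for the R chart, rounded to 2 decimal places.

0.50

R̄ = (0.230 + 0.305 + 0.285 + 0.274 + 0.241 + 0.320 + 0.249 + 0.230 + 0.261 + 0.369 + 0.294 + 0.266) / 12 = 3.3240 / 12 = 0.2770
UCL_R = D₄·R̄ = 1.816 × 0.2770 = 0.5030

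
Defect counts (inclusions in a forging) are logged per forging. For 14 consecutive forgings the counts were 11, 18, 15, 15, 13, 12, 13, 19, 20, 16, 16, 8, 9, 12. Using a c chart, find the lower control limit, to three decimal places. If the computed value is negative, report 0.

c̄ = (11 + 18 + 15 + 15 + 13 + 12 + 13 + 19 + 20 + 16 + 16 + 8 + 9 + 12) / 14 = 197 / 14 = 14.0714
LCL = c̄ − 3√c̄ = 14.0714 − 3 × 3.7512 = 2.8179

2.818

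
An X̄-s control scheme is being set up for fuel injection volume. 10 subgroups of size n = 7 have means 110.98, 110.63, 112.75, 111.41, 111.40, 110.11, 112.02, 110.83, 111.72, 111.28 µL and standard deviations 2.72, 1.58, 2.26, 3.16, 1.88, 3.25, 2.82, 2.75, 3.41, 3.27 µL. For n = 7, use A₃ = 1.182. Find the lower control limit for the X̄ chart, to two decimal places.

108.11

X̄̄ = (110.98 + 110.63 + 112.75 + 111.41 + 111.40 + 110.11 + 112.02 + 110.83 + 111.72 + 111.28) / 10 = 111.3130
s̄ = (2.72 + 1.58 + 2.26 + 3.16 + 1.88 + 3.25 + 2.82 + 2.75 + 3.41 + 3.27) / 10 = 2.7100
LCL = X̄̄ − A₃·s̄ = 111.3130 − 1.182 × 2.7100 = 108.1098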